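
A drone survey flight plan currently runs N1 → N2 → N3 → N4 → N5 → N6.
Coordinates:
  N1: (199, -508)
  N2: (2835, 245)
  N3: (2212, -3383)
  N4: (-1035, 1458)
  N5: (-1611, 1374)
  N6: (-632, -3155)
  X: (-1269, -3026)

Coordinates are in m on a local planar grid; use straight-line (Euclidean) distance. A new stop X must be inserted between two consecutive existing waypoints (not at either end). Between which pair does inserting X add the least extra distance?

Added distance for inserting X between each consecutive pair:
N1–N2: 5421.3 m
N2–N3: 5066.2 m
N3–N4: 2160.3 m
N4–N5: 8321.3 m
N5–N6: 429.6 m
Smallest added distance is 429.6 m, inserting between N5 and N6.

between N5 and N6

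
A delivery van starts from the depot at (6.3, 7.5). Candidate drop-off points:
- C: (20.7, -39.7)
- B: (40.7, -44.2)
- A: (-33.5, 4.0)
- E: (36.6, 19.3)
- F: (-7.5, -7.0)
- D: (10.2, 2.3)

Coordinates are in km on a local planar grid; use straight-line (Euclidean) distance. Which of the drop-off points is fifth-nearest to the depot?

Distances from the depot ((6.3, 7.5)):
D: 6.5 km
F: 20.0 km
E: 32.5 km
A: 40.0 km
C: 49.3 km
B: 62.1 km
The fifth-nearest is C at 49.3 km.

C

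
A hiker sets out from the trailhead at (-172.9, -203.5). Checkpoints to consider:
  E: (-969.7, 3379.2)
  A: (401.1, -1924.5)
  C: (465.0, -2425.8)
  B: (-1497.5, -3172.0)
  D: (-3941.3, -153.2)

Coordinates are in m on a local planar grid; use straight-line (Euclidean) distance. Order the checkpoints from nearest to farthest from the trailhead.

A, C, B, E, D

Distance from the trailhead at (-172.9, -203.5) to each:
A (401.1, -1924.5): 1814.2 m
C (465.0, -2425.8): 2312.0 m
B (-1497.5, -3172.0): 3250.6 m
E (-969.7, 3379.2): 3670.2 m
D (-3941.3, -153.2): 3768.7 m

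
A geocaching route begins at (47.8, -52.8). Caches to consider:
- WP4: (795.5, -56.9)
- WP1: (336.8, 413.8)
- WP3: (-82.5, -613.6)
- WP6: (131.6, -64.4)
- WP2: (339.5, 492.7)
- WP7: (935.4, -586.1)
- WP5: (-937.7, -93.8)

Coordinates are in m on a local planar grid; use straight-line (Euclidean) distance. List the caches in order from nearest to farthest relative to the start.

Computing each straight-line distance from (47.8, -52.8):
WP6 (131.6, -64.4): 84.6 m
WP1 (336.8, 413.8): 548.9 m
WP3 (-82.5, -613.6): 575.7 m
WP2 (339.5, 492.7): 618.6 m
WP4 (795.5, -56.9): 747.7 m
WP5 (-937.7, -93.8): 986.4 m
WP7 (935.4, -586.1): 1035.5 m

WP6, WP1, WP3, WP2, WP4, WP5, WP7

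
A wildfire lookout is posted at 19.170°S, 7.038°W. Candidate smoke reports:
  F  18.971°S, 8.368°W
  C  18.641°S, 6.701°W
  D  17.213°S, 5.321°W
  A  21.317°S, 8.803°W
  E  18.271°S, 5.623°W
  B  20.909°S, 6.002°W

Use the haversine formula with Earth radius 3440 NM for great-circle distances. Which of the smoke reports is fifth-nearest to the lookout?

D

Distances from the lookout (19.170°S, 7.038°W):
C: 37.1 NM
F: 76.4 NM
E: 96.9 NM
B: 119.6 NM
D: 153.0 NM
A: 162.8 NM
The fifth-nearest is D at 153.0 NM.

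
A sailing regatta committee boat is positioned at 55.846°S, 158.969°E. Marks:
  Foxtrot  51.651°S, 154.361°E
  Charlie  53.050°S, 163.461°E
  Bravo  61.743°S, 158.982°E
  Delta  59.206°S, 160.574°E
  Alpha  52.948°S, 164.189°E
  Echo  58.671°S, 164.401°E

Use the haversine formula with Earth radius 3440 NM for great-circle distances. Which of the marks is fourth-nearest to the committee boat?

Distance to each, sorted:
Delta: 208.2 NM
Charlie: 229.6 NM
Echo: 244.6 NM
Alpha: 252.0 NM
Foxtrot: 300.2 NM
Bravo: 354.1 NM
The fourth-nearest is Alpha at 252.0 NM.

Alpha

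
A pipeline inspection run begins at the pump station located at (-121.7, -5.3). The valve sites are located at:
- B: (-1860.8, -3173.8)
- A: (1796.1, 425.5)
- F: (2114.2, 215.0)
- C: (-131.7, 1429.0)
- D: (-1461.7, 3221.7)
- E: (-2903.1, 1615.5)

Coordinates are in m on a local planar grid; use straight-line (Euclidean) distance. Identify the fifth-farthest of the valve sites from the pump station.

Distance to each, sorted:
B: 3614.4 m
D: 3494.2 m
E: 3219.2 m
F: 2246.7 m
A: 1965.6 m
C: 1434.3 m
The fifth-farthest is A at 1965.6 m.

A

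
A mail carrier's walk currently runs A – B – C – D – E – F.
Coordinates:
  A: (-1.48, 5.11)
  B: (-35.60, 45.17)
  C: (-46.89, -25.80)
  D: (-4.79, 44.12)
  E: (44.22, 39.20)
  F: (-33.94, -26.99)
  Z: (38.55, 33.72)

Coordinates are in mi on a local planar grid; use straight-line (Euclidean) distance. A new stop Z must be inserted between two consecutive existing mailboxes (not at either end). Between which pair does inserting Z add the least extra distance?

between E and F

Added distance for inserting Z between each consecutive pair:
A–B: 71.6 mi
B–C: 107.3 mi
C–D: 67.1 mi
D–E: 3.2 mi
E–F: 0.0 mi
Smallest added distance is 0.0 mi, inserting between E and F.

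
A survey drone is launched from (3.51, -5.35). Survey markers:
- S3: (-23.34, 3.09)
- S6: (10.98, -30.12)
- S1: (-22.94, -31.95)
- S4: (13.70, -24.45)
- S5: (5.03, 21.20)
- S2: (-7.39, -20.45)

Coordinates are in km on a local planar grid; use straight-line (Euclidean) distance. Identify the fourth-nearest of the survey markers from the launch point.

S5

Distances from the launch point ((3.51, -5.35)):
S2: 18.6 km
S4: 21.6 km
S6: 25.9 km
S5: 26.6 km
S3: 28.1 km
S1: 37.5 km
The fourth-nearest is S5 at 26.6 km.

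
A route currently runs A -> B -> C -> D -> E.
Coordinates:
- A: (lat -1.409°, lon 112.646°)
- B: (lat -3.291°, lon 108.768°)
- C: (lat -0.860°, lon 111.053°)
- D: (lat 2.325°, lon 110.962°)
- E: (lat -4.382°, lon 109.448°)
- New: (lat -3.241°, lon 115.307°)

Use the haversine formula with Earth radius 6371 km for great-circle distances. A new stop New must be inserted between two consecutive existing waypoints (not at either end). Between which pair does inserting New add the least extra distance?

between A and B

Added distance for inserting New between each consecutive pair:
A–B: 606.0 km
B–C: 896.9 km
C–D: 972.5 km
D–E: 682.8 km
Smallest added distance is 606.0 km, inserting between A and B.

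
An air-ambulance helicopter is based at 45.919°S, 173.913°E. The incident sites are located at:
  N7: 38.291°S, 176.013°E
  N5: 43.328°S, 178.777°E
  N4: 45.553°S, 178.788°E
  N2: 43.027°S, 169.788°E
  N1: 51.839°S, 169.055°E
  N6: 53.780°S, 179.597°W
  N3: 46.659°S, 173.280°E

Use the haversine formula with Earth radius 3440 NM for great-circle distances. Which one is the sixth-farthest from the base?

N4

Distances from the base (45.919°S, 173.913°E):
N6: 534.2 NM
N7: 467.4 NM
N1: 403.7 NM
N5: 259.5 NM
N2: 247.7 NM
N4: 205.4 NM
N3: 51.6 NM
The sixth-farthest is N4 at 205.4 NM.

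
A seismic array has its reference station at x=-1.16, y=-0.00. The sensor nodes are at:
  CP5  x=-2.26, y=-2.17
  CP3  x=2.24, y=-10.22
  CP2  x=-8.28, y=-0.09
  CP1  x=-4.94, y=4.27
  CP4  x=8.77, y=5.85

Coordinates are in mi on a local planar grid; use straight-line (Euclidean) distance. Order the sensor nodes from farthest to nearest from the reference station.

CP4, CP3, CP2, CP1, CP5

Computing each straight-line distance from x=-1.16, y=-0.00:
CP4 x=8.77, y=5.85: 11.5 mi
CP3 x=2.24, y=-10.22: 10.8 mi
CP2 x=-8.28, y=-0.09: 7.1 mi
CP1 x=-4.94, y=4.27: 5.7 mi
CP5 x=-2.26, y=-2.17: 2.4 mi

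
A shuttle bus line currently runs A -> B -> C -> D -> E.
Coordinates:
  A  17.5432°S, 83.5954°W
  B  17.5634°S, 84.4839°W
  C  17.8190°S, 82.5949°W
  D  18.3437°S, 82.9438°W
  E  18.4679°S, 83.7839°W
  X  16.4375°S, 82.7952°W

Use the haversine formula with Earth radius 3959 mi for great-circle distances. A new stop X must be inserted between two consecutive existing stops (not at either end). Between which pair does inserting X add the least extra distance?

between B and C

Added distance for inserting X between each consecutive pair:
A–B: 170.4 mi
B–C: 106.8 mi
C–D: 185.6 mi
D–E: 231.0 mi
Smallest added distance is 106.8 mi, inserting between B and C.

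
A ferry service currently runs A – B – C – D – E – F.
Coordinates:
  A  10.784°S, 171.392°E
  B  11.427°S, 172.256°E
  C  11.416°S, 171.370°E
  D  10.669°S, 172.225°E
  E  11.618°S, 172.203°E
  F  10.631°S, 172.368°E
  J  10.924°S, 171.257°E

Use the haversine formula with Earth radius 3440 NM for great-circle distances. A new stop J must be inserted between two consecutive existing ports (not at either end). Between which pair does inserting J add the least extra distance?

Added distance for inserting J between each consecutive pair:
A–B: 13.8 NM
B–C: 44.3 NM
C–D: 21.9 NM
D–E: 71.7 NM
E–F: 77.4 NM
Smallest added distance is 13.8 NM, inserting between A and B.

between A and B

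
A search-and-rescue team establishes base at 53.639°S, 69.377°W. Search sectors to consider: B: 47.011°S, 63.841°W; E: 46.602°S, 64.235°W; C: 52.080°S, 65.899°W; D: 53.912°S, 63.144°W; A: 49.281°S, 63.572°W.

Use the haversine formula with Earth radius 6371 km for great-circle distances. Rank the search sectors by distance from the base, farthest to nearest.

E, B, A, D, C

Distances from the base:
E 46.602°S, 64.235°W: 863.6 km
B 47.011°S, 63.841°W: 834.6 km
A 49.281°S, 63.572°W: 629.3 km
D 53.912°S, 63.144°W: 410.6 km
C 52.080°S, 65.899°W: 290.8 km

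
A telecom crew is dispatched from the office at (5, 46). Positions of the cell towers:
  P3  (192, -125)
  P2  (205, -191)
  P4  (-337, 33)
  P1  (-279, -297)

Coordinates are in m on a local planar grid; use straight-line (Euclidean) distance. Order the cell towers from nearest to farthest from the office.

P3, P2, P4, P1

Computing each straight-line distance from (5, 46):
P3 (192, -125): 253.4 m
P2 (205, -191): 310.1 m
P4 (-337, 33): 342.2 m
P1 (-279, -297): 445.3 m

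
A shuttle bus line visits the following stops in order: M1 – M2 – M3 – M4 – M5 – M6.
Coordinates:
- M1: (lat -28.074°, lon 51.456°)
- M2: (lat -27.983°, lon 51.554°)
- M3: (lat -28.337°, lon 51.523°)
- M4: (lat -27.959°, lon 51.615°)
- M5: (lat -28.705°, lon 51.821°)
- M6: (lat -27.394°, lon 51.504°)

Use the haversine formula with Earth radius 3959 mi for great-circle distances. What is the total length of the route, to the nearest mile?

Leg distances:
M1→M2: 8.7 mi  (cumulative 8.7 mi)
M2→M3: 24.5 mi  (cumulative 33.2 mi)
M3→M4: 26.7 mi  (cumulative 59.9 mi)
M4→M5: 53.0 mi  (cumulative 113.0 mi)
M5→M6: 92.6 mi  (cumulative 205.6 mi)
Total route length ≈ 206 mi.

206 mi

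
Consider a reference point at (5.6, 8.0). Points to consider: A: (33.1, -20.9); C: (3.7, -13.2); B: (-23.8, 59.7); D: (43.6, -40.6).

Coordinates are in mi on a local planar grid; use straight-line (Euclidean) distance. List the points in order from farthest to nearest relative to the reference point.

Distances from the reference point:
D (43.6, -40.6): 61.7 mi
B (-23.8, 59.7): 59.5 mi
A (33.1, -20.9): 39.9 mi
C (3.7, -13.2): 21.3 mi

D, B, A, C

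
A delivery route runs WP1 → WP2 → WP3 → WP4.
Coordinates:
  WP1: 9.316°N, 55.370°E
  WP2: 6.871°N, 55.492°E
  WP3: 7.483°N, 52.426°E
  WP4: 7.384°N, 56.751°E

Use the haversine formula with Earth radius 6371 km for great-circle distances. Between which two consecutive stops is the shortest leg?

Leg distances:
WP1→WP2: 272.2 km
WP2→WP3: 345.0 km
WP3→WP4: 477.0 km
The shortest leg is WP1–WP2 at 272.2 km.

WP1–WP2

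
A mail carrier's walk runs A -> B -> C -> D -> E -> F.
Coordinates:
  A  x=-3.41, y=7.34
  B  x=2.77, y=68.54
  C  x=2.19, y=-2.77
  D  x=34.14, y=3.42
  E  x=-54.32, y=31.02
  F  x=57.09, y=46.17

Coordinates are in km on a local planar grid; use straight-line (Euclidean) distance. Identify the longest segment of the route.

E–F

Leg distances:
A→B: 61.5 km
B→C: 71.3 km
C→D: 32.5 km
D→E: 92.7 km
E→F: 112.4 km
The longest leg is E–F at 112.4 km.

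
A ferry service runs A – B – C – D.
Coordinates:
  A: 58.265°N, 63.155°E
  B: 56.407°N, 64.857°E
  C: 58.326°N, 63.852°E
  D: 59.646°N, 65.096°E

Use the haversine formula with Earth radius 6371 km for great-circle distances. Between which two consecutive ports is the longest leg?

A–B

Leg distances:
A→B: 230.5 km
B→C: 221.7 km
C→D: 163.2 km
The longest leg is A–B at 230.5 km.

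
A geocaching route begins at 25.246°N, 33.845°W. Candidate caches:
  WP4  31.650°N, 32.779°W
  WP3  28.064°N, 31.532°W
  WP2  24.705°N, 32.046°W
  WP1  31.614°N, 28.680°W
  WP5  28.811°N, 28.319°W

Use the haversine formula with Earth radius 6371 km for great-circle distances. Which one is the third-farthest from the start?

Distance to each, sorted:
WP1: 869.4 km
WP4: 719.7 km
WP5: 675.7 km
WP3: 388.6 km
WP2: 191.0 km
The third-farthest is WP5 at 675.7 km.

WP5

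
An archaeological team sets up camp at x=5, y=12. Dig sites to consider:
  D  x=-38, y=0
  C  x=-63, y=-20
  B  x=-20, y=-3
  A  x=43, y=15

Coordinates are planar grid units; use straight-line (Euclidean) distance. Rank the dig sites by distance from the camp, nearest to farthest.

B, A, D, C

Distance from the camp at x=5, y=12 to each:
B x=-20, y=-3: 29.2
A x=43, y=15: 38.1
D x=-38, y=0: 44.6
C x=-63, y=-20: 75.2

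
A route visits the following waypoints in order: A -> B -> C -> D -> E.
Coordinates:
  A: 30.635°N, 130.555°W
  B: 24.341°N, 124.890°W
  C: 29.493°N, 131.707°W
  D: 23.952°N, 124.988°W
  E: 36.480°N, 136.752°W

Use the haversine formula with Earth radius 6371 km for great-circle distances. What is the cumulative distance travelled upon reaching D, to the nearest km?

2689 km

Leg distances:
A→B: 895.2 km  (cumulative 895.2 km)
B→C: 885.6 km  (cumulative 1780.9 km)
C→D: 907.9 km  (cumulative 2688.7 km)
Cumulative distance at D ≈ 2689 km.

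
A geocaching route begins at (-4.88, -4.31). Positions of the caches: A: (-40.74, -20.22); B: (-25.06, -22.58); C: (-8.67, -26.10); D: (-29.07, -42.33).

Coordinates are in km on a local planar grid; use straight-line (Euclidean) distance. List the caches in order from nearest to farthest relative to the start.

C, B, A, D

Distances from the start:
C (-8.67, -26.10): 22.1 km
B (-25.06, -22.58): 27.2 km
A (-40.74, -20.22): 39.2 km
D (-29.07, -42.33): 45.1 km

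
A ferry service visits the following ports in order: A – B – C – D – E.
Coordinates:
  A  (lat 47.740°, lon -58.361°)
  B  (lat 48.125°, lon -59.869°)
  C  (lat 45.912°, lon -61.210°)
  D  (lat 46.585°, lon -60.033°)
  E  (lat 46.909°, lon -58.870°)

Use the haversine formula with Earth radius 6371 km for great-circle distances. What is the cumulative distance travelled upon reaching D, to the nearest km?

Leg distances:
A→B: 120.2 km  (cumulative 120.2 km)
B→C: 266.2 km  (cumulative 386.5 km)
C→D: 117.4 km  (cumulative 503.9 km)
Cumulative distance at D ≈ 504 km.

504 km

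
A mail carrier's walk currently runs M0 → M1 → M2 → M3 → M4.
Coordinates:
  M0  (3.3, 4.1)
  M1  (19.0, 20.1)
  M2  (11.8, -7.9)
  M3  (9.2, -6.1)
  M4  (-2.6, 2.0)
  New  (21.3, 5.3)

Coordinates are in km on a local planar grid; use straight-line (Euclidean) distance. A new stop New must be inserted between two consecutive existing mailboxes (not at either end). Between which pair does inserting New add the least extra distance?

between M1 and M2

Added distance for inserting New between each consecutive pair:
M0–M1: 10.6 km
M1–M2: 2.3 km
M2–M3: 29.7 km
M3–M4: 26.4 km
Smallest added distance is 2.3 km, inserting between M1 and M2.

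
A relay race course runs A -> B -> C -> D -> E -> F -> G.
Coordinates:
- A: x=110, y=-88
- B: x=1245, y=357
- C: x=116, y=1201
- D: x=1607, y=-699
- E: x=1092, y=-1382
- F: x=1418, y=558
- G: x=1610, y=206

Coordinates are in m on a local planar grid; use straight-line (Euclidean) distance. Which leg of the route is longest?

C–D

Leg distances:
A→B: 1219.1 m
B→C: 1409.6 m
C→D: 2415.2 m
D→E: 855.4 m
E→F: 1967.2 m
F→G: 401.0 m
The longest leg is C–D at 2415.2 m.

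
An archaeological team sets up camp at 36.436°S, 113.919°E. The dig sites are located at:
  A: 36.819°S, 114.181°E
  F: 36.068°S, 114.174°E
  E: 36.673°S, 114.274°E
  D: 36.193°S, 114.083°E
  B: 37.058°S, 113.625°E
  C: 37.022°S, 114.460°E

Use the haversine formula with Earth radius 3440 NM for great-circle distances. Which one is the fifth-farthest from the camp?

E

Distances from the camp (36.436°S, 113.919°E):
C: 43.8 NM
B: 39.9 NM
A: 26.2 NM
F: 25.3 NM
E: 22.3 NM
D: 16.6 NM
The fifth-farthest is E at 22.3 NM.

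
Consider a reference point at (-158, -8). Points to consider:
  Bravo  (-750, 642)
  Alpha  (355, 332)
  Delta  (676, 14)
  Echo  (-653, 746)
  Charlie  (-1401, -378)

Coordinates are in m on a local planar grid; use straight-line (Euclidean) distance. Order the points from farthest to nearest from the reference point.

Distances from the reference point:
Charlie (-1401, -378): 1296.9 m
Echo (-653, 746): 902.0 m
Bravo (-750, 642): 879.2 m
Delta (676, 14): 834.3 m
Alpha (355, 332): 615.4 m

Charlie, Echo, Bravo, Delta, Alpha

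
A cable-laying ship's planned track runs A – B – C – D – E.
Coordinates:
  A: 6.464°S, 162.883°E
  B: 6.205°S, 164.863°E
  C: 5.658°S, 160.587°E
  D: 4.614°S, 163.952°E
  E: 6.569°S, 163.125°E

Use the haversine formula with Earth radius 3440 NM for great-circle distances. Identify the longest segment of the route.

B–C

Leg distances:
A→B: 119.2 NM
B→C: 257.5 NM
C→D: 210.8 NM
D→E: 127.4 NM
The longest leg is B–C at 257.5 NM.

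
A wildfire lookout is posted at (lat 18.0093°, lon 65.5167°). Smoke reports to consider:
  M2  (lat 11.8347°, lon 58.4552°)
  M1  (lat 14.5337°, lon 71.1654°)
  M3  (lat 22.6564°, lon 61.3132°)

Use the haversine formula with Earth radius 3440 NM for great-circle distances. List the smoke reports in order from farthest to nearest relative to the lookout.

Distance from the lookout at (lat 18.0093°, lon 65.5167°) to each:
M2 (lat 11.8347°, lon 58.4552°): 552.3 NM
M1 (lat 14.5337°, lon 71.1654°): 386.6 NM
M3 (lat 22.6564°, lon 61.3132°): 365.8 NM

M2, M1, M3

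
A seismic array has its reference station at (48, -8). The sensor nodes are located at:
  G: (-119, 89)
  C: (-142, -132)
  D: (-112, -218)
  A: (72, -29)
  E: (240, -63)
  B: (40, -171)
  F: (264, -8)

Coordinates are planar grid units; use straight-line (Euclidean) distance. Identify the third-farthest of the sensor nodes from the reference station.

Distances from the reference station ((48, -8)):
D: 264.0
C: 226.9
F: 216.0
E: 199.7
G: 193.1
B: 163.2
A: 31.9
The third-farthest is F at 216.0.

F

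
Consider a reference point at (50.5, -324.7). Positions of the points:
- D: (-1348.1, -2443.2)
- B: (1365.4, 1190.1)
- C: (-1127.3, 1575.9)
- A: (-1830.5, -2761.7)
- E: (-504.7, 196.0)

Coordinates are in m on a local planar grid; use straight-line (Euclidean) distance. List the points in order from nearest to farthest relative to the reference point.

E, B, C, D, A

Distance from the reference point at (50.5, -324.7) to each:
E (-504.7, 196.0): 761.2 m
B (1365.4, 1190.1): 2005.9 m
C (-1127.3, 1575.9): 2236.0 m
D (-1348.1, -2443.2): 2538.5 m
A (-1830.5, -2761.7): 3078.5 m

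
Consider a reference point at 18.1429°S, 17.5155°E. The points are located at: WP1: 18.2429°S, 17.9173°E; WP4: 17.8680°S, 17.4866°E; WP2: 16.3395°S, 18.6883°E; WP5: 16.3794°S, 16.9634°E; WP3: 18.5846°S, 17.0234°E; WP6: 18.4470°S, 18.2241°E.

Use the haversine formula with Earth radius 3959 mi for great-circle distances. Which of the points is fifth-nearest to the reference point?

Distance to each, sorted:
WP4: 19.1 mi
WP1: 27.3 mi
WP3: 44.4 mi
WP6: 51.0 mi
WP5: 127.2 mi
WP2: 146.7 mi
The fifth-nearest is WP5 at 127.2 mi.

WP5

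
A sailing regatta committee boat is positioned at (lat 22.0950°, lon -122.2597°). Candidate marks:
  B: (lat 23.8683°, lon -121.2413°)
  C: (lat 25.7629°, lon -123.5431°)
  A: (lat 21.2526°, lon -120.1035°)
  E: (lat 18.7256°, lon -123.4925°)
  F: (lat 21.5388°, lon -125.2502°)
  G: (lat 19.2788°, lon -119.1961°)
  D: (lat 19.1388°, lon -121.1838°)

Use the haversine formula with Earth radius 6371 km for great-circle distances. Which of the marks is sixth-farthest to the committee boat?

Distance to each, sorted:
G: 446.8 km
C: 428.2 km
E: 396.1 km
D: 347.3 km
F: 314.8 km
A: 241.7 km
B: 223.0 km
The sixth-farthest is A at 241.7 km.

A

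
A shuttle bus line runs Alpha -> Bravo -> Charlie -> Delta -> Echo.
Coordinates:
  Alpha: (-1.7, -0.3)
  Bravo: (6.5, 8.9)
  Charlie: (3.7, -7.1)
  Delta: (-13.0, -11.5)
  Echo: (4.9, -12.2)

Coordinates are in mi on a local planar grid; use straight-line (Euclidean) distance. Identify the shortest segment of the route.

Alpha–Bravo

Leg distances:
Alpha→Bravo: 12.3 mi
Bravo→Charlie: 16.2 mi
Charlie→Delta: 17.3 mi
Delta→Echo: 17.9 mi
The shortest leg is Alpha–Bravo at 12.3 mi.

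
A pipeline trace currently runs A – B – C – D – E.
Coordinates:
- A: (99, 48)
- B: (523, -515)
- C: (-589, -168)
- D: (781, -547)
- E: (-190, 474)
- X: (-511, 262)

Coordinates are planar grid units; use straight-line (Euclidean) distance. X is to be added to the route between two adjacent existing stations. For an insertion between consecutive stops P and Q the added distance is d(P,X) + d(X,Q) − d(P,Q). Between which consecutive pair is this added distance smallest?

Added distance for inserting X between each consecutive pair:
A–B: 1235.0
B–C: 565.5
C–D: 539.9
D–E: 500.1
Smallest added distance is 500.1, inserting between D and E.

between D and E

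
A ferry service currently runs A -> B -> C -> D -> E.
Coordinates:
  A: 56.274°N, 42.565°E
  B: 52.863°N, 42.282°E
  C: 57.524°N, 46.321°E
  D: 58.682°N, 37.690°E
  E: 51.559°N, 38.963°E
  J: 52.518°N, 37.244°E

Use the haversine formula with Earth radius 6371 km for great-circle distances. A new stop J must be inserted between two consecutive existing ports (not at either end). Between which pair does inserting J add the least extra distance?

between D and E

Added distance for inserting J between each consecutive pair:
A–B: 503.0 km
B–C: 565.3 km
C–D: 964.8 km
D–E: 48.6 km
Smallest added distance is 48.6 km, inserting between D and E.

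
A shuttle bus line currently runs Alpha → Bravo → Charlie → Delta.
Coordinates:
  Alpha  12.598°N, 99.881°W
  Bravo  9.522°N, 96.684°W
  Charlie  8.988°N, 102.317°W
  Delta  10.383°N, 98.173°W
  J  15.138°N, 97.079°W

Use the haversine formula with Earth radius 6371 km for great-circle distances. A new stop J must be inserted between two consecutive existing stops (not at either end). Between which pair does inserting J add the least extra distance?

Added distance for inserting J between each consecutive pair:
Alpha–Bravo: 551.2 km
Bravo–Charlie: 894.7 km
Charlie–Delta: 951.7 km
Smallest added distance is 551.2 km, inserting between Alpha and Bravo.

between Alpha and Bravo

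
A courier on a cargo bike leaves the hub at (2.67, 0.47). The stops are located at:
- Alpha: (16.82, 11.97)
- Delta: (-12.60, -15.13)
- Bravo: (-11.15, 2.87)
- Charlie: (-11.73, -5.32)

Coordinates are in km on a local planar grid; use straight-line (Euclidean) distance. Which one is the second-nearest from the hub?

Distance to each, sorted:
Bravo: 14.0 km
Charlie: 15.5 km
Alpha: 18.2 km
Delta: 21.8 km
The second-nearest is Charlie at 15.5 km.

Charlie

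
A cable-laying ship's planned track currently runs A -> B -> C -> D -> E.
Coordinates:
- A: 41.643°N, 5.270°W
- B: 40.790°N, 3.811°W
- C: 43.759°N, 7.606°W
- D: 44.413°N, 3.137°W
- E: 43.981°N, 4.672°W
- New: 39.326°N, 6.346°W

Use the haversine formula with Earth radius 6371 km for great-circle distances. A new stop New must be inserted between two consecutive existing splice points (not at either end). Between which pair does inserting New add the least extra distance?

between B and C

Added distance for inserting New between each consecutive pair:
A–B: 388.9 km
B–C: 319.9 km
C–D: 764.5 km
D–E: 1029.3 km
Smallest added distance is 319.9 km, inserting between B and C.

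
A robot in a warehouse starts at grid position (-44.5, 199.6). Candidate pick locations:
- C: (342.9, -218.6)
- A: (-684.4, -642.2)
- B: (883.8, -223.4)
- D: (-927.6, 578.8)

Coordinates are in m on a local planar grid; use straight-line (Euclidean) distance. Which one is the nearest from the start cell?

Distance to each, sorted:
C: 570.1 m
D: 961.1 m
B: 1020.1 m
A: 1057.4 m
The nearest is C at 570.1 m.

C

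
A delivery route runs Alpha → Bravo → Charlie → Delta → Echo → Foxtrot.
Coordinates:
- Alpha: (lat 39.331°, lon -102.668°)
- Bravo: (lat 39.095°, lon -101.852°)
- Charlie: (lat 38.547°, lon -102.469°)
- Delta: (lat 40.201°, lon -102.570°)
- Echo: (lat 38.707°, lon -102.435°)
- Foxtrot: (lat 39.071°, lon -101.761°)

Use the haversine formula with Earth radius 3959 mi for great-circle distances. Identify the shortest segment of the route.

Echo–Foxtrot

Leg distances:
Alpha→Bravo: 46.6 mi
Bravo→Charlie: 50.4 mi
Charlie→Delta: 114.4 mi
Delta→Echo: 103.5 mi
Echo→Foxtrot: 44.1 mi
The shortest leg is Echo–Foxtrot at 44.1 mi.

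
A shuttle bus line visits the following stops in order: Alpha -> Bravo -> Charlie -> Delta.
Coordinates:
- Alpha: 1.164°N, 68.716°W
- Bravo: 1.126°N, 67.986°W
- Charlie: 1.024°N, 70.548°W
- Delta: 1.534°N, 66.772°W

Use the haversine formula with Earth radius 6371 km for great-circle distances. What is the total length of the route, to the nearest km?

790 km

Leg distances:
Alpha→Bravo: 81.3 km  (cumulative 81.3 km)
Bravo→Charlie: 285.1 km  (cumulative 366.3 km)
Charlie→Delta: 423.6 km  (cumulative 789.9 km)
Total route length ≈ 790 km.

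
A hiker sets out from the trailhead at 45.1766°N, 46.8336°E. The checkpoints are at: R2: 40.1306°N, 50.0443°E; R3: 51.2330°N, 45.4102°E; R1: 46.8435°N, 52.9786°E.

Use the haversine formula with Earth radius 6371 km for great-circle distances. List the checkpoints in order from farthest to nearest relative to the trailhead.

Distance from the trailhead at 45.1766°N, 46.8336°E to each:
R3 51.2330°N, 45.4102°E: 681.6 km
R2 40.1306°N, 50.0443°E: 619.4 km
R1 46.8435°N, 52.9786°E: 509.3 km

R3, R2, R1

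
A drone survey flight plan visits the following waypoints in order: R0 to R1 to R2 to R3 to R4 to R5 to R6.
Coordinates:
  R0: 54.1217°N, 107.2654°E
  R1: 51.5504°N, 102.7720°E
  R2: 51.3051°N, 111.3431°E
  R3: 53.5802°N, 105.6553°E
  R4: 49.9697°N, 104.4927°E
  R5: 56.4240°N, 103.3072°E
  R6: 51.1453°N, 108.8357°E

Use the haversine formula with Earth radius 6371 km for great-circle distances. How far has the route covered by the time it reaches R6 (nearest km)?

Leg distances:
R0→R1: 415.6 km  (cumulative 415.6 km)
R1→R2: 594.5 km  (cumulative 1010.1 km)
R2→R3: 460.9 km  (cumulative 1471.0 km)
R3→R4: 409.3 km  (cumulative 1880.4 km)
R4→R5: 722.0 km  (cumulative 2602.4 km)
R5→R6: 689.8 km  (cumulative 3292.1 km)
Cumulative distance at R6 ≈ 3292 km.

3292 km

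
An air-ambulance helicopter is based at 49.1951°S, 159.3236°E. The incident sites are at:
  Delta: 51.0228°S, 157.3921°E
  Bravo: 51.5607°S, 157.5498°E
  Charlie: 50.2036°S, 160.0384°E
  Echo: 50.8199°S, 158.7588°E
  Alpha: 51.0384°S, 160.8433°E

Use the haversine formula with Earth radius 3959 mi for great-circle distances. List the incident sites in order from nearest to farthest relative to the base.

Charlie, Echo, Alpha, Delta, Bravo

Distances from the base:
Charlie 50.2036°S, 160.0384°E: 76.7 mi
Echo 50.8199°S, 158.7588°E: 115.0 mi
Alpha 51.0384°S, 160.8433°E: 144.1 mi
Delta 51.0228°S, 157.3921°E: 152.6 mi
Bravo 51.5607°S, 157.5498°E: 181.2 mi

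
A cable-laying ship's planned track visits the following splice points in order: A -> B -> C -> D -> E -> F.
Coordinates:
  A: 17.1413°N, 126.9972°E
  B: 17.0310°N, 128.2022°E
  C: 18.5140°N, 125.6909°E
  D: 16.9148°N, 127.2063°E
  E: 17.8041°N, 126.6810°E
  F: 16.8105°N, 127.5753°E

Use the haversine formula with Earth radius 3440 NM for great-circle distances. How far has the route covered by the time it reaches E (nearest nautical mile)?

429 NM

Leg distances:
A→B: 69.5 NM  (cumulative 69.5 NM)
B→C: 168.9 NM  (cumulative 238.4 NM)
C→D: 129.3 NM  (cumulative 367.8 NM)
D→E: 61.3 NM  (cumulative 429.1 NM)
Cumulative distance at E ≈ 429 NM.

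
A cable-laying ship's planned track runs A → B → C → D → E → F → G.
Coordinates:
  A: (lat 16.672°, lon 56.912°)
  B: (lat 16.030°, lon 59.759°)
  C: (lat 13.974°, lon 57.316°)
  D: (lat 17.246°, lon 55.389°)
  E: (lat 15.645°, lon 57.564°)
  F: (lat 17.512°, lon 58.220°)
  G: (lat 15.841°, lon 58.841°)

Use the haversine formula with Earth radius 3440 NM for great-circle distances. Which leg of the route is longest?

Leg distances:
A→B: 168.5 NM
B→C: 187.9 NM
C→D: 225.8 NM
D→E: 157.9 NM
E→F: 118.3 NM
F→G: 106.5 NM
The longest leg is C–D at 225.8 NM.

C–D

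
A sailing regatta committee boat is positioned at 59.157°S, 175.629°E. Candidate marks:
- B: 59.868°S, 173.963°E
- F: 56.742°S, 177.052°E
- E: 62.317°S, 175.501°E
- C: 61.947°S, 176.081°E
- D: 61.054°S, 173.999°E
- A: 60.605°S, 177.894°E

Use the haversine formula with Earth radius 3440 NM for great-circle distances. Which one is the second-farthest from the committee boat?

C

Distance to each, sorted:
E: 189.8 NM
C: 168.0 NM
F: 151.9 NM
D: 123.9 NM
A: 110.5 NM
B: 66.3 NM
The second-farthest is C at 168.0 NM.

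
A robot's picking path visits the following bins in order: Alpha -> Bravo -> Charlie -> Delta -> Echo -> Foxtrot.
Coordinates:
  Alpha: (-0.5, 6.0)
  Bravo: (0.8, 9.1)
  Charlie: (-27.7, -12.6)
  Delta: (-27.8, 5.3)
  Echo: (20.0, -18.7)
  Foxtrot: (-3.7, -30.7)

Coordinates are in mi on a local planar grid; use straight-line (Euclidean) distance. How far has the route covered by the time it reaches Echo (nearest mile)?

Leg distances:
Alpha→Bravo: 3.4 mi  (cumulative 3.4 mi)
Bravo→Charlie: 35.8 mi  (cumulative 39.2 mi)
Charlie→Delta: 17.9 mi  (cumulative 57.1 mi)
Delta→Echo: 53.5 mi  (cumulative 110.6 mi)
Cumulative distance at Echo ≈ 111 mi.

111 mi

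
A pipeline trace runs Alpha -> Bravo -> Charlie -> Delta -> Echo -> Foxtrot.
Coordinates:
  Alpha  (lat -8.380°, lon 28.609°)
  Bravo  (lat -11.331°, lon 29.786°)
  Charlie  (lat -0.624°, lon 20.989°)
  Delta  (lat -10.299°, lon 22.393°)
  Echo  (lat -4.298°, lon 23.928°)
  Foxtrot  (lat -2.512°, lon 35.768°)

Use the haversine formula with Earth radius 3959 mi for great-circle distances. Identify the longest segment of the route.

Bravo–Charlie

Leg distances:
Alpha→Bravo: 219.1 mi
Bravo→Charlie: 954.8 mi
Charlie→Delta: 675.4 mi
Delta→Echo: 427.8 mi
Echo→Foxtrot: 825.9 mi
The longest leg is Bravo–Charlie at 954.8 mi.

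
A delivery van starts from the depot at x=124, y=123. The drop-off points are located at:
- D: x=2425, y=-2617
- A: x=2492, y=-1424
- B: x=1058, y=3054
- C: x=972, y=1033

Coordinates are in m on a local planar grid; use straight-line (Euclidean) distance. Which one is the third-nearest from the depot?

Distances from the depot (x=124, y=123):
C: 1243.9 m
A: 2828.5 m
B: 3076.2 m
D: 3578.0 m
The third-nearest is B at 3076.2 m.

B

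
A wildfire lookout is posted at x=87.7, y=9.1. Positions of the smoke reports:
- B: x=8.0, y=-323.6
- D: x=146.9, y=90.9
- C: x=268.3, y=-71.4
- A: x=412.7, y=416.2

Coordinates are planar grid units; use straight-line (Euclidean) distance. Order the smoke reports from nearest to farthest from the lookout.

D, C, B, A

Computing each straight-line distance from x=87.7, y=9.1:
D x=146.9, y=90.9: 101.0
C x=268.3, y=-71.4: 197.7
B x=8.0, y=-323.6: 342.1
A x=412.7, y=416.2: 520.9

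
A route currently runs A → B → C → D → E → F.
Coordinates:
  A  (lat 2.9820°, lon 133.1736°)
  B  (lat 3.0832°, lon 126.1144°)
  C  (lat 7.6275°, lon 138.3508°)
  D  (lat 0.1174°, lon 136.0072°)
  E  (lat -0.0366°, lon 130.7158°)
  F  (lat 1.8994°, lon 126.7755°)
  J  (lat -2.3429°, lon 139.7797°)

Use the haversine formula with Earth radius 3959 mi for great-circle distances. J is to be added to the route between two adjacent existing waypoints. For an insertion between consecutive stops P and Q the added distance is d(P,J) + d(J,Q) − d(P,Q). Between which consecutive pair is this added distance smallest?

between C and D

Added distance for inserting J between each consecutive pair:
A–B: 1114.6 mi
B–C: 813.3 mi
C–D: 463.6 mi
D–E: 591.4 mi
E–F: 1287.7 mi
Smallest added distance is 463.6 mi, inserting between C and D.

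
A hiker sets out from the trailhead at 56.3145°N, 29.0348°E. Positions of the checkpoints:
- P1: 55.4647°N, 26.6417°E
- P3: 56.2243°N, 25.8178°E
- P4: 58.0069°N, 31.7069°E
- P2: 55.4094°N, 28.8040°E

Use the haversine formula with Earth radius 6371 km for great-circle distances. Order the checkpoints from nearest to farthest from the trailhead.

Distances from the trailhead:
P2 55.4094°N, 28.8040°E: 101.7 km
P1 55.4647°N, 26.6417°E: 176.6 km
P3 56.2243°N, 25.8178°E: 198.9 km
P4 58.0069°N, 31.7069°E: 247.7 km

P2, P1, P3, P4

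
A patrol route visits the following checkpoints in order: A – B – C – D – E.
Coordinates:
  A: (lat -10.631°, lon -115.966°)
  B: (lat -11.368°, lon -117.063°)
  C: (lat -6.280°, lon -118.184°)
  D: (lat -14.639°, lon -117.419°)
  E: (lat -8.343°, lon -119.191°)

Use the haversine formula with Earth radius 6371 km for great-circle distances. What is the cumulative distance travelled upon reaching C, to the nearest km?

Leg distances:
A→B: 145.1 km  (cumulative 145.1 km)
B→C: 579.0 km  (cumulative 724.1 km)
Cumulative distance at C ≈ 724 km.

724 km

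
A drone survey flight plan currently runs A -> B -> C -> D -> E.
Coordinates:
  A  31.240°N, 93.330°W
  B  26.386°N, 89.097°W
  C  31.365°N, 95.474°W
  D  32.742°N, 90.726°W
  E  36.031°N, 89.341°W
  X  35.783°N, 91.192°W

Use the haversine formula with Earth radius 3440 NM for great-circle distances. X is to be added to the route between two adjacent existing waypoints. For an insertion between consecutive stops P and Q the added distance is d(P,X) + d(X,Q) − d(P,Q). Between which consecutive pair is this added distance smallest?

Added distance for inserting X between each consecutive pair:
A–B: 500.6 NM
B–C: 466.2 NM
C–D: 269.6 NM
D–E: 66.2 NM
Smallest added distance is 66.2 NM, inserting between D and E.

between D and E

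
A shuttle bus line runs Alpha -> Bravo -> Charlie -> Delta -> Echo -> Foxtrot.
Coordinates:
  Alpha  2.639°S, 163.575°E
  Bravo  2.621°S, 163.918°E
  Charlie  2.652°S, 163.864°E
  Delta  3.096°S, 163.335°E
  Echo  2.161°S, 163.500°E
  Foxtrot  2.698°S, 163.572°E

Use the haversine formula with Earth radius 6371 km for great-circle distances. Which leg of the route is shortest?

Bravo–Charlie

Leg distances:
Alpha→Bravo: 38.2 km
Bravo→Charlie: 6.9 km
Charlie→Delta: 76.7 km
Delta→Echo: 105.6 km
Echo→Foxtrot: 60.2 km
The shortest leg is Bravo–Charlie at 6.9 km.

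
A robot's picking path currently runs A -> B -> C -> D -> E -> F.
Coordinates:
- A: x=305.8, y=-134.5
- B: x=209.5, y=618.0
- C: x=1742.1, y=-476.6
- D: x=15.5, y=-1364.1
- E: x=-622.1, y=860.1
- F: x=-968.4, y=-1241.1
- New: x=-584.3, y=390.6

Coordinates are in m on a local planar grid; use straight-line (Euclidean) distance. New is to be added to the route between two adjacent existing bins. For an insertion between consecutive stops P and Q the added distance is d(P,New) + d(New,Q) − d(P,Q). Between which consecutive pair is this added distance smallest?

Added distance for inserting New between each consecutive pair:
A–B: 1100.5 m
B–C: 1425.2 m
C–D: 2395.8 m
D–E: 11.6 m
E–F: 17.8 m
Smallest added distance is 11.6 m, inserting between D and E.

between D and E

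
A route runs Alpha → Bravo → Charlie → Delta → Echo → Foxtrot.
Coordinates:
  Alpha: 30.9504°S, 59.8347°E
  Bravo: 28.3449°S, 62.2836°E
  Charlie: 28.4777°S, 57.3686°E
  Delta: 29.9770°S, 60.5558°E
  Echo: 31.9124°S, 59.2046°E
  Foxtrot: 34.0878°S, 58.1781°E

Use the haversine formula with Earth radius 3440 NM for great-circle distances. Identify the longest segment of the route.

Bravo–Charlie

Leg distances:
Alpha→Bravo: 202.0 NM
Bravo→Charlie: 259.7 NM
Charlie→Delta: 189.7 NM
Delta→Echo: 135.4 NM
Echo→Foxtrot: 140.5 NM
The longest leg is Bravo–Charlie at 259.7 NM.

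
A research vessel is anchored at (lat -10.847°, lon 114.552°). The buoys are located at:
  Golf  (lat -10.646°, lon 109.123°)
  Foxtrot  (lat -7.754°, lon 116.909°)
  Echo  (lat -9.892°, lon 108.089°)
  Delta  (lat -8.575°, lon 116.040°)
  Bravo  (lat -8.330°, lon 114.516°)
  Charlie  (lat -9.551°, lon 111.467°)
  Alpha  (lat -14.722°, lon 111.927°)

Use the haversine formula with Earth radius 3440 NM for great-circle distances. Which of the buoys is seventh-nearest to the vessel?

Echo

Distance to each, sorted:
Bravo: 151.1 NM
Delta: 162.4 NM
Charlie: 198.2 NM
Foxtrot: 232.3 NM
Alpha: 278.8 NM
Golf: 320.5 NM
Echo: 386.0 NM
The seventh-nearest is Echo at 386.0 NM.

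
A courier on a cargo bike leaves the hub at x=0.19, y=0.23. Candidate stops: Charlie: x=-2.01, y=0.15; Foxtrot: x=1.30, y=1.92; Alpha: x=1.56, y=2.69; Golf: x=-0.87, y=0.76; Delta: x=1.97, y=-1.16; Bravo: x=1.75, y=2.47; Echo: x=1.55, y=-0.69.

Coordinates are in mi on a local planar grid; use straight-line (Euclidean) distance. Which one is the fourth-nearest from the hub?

Charlie

Distance to each, sorted:
Golf: 1.2 mi
Echo: 1.6 mi
Foxtrot: 2.0 mi
Charlie: 2.2 mi
Delta: 2.3 mi
Bravo: 2.7 mi
Alpha: 2.8 mi
The fourth-nearest is Charlie at 2.2 mi.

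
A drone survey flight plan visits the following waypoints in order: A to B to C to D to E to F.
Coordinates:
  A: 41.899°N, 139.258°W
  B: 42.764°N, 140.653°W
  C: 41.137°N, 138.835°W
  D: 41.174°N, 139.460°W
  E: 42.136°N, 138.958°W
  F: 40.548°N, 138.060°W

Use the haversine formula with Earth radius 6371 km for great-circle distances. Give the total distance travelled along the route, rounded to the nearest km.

Leg distances:
A→B: 149.7 km  (cumulative 149.7 km)
B→C: 235.2 km  (cumulative 384.9 km)
C→D: 52.5 km  (cumulative 437.4 km)
D→E: 114.8 km  (cumulative 552.2 km)
E→F: 191.8 km  (cumulative 744.0 km)
Total route length ≈ 744 km.

744 km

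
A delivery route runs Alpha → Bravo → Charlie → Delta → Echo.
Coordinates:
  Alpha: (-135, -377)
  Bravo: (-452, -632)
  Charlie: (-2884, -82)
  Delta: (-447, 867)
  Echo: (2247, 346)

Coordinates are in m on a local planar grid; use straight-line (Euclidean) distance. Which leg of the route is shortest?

Leg distances:
Alpha→Bravo: 406.8 m
Bravo→Charlie: 2493.4 m
Charlie→Delta: 2615.3 m
Delta→Echo: 2743.9 m
The shortest leg is Alpha–Bravo at 406.8 m.

Alpha–Bravo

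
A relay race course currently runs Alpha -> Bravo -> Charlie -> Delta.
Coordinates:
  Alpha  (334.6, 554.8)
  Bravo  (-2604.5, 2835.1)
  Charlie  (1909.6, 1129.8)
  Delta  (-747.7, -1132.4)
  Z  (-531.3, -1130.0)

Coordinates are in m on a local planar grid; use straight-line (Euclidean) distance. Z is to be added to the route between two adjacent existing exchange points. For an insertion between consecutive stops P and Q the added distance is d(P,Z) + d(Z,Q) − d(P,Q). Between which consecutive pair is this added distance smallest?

Added distance for inserting Z between each consecutive pair:
Alpha–Bravo: 2648.7 m
Bravo–Charlie: 2975.3 m
Charlie–Delta: 53.0 m
Smallest added distance is 53.0 m, inserting between Charlie and Delta.

between Charlie and Delta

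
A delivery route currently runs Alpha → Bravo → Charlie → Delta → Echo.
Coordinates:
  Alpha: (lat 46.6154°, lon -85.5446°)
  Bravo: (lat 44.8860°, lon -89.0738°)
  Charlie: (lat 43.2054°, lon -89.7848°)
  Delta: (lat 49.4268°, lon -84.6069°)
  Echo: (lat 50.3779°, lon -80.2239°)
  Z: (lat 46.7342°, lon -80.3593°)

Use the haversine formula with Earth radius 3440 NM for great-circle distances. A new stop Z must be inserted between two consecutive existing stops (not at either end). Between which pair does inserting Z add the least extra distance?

Added distance for inserting Z between each consecutive pair:
Alpha–Bravo: 414.0 NM
Bravo–Charlie: 728.1 NM
Charlie–Delta: 256.7 NM
Delta–Echo: 274.8 NM
Smallest added distance is 256.7 NM, inserting between Charlie and Delta.

between Charlie and Delta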